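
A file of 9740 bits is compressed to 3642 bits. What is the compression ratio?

Compression ratio = Original / Compressed
= 9740 / 3642 = 2.67:1


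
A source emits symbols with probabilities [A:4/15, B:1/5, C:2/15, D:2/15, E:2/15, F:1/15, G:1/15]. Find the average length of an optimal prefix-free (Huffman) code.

Huffman tree construction:
Combine smallest probabilities repeatedly
Resulting codes:
  A: 01 (length 2)
  B: 00 (length 2)
  C: 100 (length 3)
  D: 101 (length 3)
  E: 110 (length 3)
  F: 1110 (length 4)
  G: 1111 (length 4)
Average length = Σ p(s) × length(s) = 2.6667 bits


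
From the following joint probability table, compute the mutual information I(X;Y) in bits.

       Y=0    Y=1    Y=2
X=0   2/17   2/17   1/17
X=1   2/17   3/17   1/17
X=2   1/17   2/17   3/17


H(X) = 1.5799, H(Y) = 1.5657, H(X,Y) = 3.0575
I(X;Y) = H(X) + H(Y) - H(X,Y) = 0.0880 bits


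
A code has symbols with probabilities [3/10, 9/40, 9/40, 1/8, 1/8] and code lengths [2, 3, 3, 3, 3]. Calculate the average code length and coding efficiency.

Average length L = Σ p_i × l_i = 2.7000 bits
Entropy H = 2.2395 bits
Efficiency η = H/L × 100% = 82.94%


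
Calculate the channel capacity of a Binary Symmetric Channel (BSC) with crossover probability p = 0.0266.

For BSC with error probability p:
C = 1 - H(p) where H(p) is binary entropy
H(0.0266) = -0.0266 × log₂(0.0266) - 0.9734 × log₂(0.9734)
H(p) = 0.1770
C = 1 - 0.1770 = 0.8230 bits/use


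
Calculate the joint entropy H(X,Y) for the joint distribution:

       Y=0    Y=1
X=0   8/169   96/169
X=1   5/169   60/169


H(X,Y) = -Σ p(x,y) log₂ p(x,y)
  p(0,0)=8/169: -0.0473 × log₂(0.0473) = 0.2083
  p(0,1)=96/169: -0.5680 × log₂(0.5680) = 0.4635
  p(1,0)=5/169: -0.0296 × log₂(0.0296) = 0.1503
  p(1,1)=60/169: -0.3550 × log₂(0.3550) = 0.5304
H(X,Y) = 1.3525 bits


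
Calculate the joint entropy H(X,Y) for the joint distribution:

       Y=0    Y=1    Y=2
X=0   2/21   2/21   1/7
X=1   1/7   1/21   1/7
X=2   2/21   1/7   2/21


H(X,Y) = -Σ p(x,y) log₂ p(x,y)
  p(0,0)=2/21: -0.0952 × log₂(0.0952) = 0.3231
  p(0,1)=2/21: -0.0952 × log₂(0.0952) = 0.3231
  p(0,2)=1/7: -0.1429 × log₂(0.1429) = 0.4011
  p(1,0)=1/7: -0.1429 × log₂(0.1429) = 0.4011
  p(1,1)=1/21: -0.0476 × log₂(0.0476) = 0.2092
  p(1,2)=1/7: -0.1429 × log₂(0.1429) = 0.4011
  p(2,0)=2/21: -0.0952 × log₂(0.0952) = 0.3231
  p(2,1)=1/7: -0.1429 × log₂(0.1429) = 0.4011
  p(2,2)=2/21: -0.0952 × log₂(0.0952) = 0.3231
H(X,Y) = 3.1057 bits


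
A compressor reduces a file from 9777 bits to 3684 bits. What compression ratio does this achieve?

Compression ratio = Original / Compressed
= 9777 / 3684 = 2.65:1


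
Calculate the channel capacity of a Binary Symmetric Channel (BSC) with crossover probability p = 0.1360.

For BSC with error probability p:
C = 1 - H(p) where H(p) is binary entropy
H(0.1360) = -0.1360 × log₂(0.1360) - 0.8640 × log₂(0.8640)
H(p) = 0.5737
C = 1 - 0.5737 = 0.4263 bits/use


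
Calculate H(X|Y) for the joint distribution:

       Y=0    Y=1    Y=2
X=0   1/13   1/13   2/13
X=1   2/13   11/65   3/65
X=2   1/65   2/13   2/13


H(X|Y) = Σ_y p(y) H(X|Y=y)
  p(Y=0) = 16/65, H(X|Y=0) = 1.1982
  p(Y=1) = 2/5, H(X|Y=1) = 1.5126
  p(Y=2) = 23/65, H(X|Y=2) = 1.4282
H(X|Y) = 0.2462×1.1982 + 0.4000×1.5126 + 0.3538×1.4282 = 1.4054 bits


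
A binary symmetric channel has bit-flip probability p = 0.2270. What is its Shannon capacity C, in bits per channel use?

For BSC with error probability p:
C = 1 - H(p) where H(p) is binary entropy
H(0.2270) = -0.2270 × log₂(0.2270) - 0.7730 × log₂(0.7730)
H(p) = 0.7727
C = 1 - 0.7727 = 0.2273 bits/use


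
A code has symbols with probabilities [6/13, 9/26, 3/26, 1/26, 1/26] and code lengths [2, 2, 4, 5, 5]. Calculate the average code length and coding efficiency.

Average length L = Σ p_i × l_i = 2.4615 bits
Entropy H = 1.7657 bits
Efficiency η = H/L × 100% = 71.73%


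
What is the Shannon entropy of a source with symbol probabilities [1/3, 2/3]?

H(X) = -Σ p(x) log₂ p(x)
  -1/3 × log₂(1/3) = 0.5283
  -2/3 × log₂(2/3) = 0.3900
H(X) = 0.9183 bits


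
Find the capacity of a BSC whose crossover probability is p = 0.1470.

For BSC with error probability p:
C = 1 - H(p) where H(p) is binary entropy
H(0.1470) = -0.1470 × log₂(0.1470) - 0.8530 × log₂(0.8530)
H(p) = 0.6023
C = 1 - 0.6023 = 0.3977 bits/use


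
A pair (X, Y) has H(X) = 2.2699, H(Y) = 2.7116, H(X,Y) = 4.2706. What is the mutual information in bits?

I(X;Y) = H(X) + H(Y) - H(X,Y)
I(X;Y) = 2.2699 + 2.7116 - 4.2706 = 0.7109 bits


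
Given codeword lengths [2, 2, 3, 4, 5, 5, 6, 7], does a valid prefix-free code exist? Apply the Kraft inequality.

Kraft inequality: Σ 2^(-l_i) ≤ 1 for prefix-free code
Calculating: 2^(-2) + 2^(-2) + 2^(-3) + 2^(-4) + 2^(-5) + 2^(-5) + 2^(-6) + 2^(-7)
= 0.25 + 0.25 + 0.125 + 0.0625 + 0.03125 + 0.03125 + 0.015625 + 0.0078125
= 0.7734
Since 0.7734 ≤ 1, prefix-free code exists


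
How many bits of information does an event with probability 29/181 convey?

Information content I(x) = -log₂(p(x))
I = -log₂(29/181) = -log₂(0.1602)
I = 2.6419 bits


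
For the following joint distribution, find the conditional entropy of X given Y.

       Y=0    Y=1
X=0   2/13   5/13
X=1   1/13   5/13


H(X|Y) = Σ_y p(y) H(X|Y=y)
  p(Y=0) = 3/13, H(X|Y=0) = 0.9183
  p(Y=1) = 10/13, H(X|Y=1) = 1.0000
H(X|Y) = 0.2308×0.9183 + 0.7692×1.0000 = 0.9811 bits


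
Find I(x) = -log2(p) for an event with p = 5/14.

Information content I(x) = -log₂(p(x))
I = -log₂(5/14) = -log₂(0.3571)
I = 1.4854 bits


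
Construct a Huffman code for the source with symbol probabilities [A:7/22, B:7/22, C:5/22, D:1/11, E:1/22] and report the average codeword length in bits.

Huffman tree construction:
Combine smallest probabilities repeatedly
Resulting codes:
  A: 10 (length 2)
  B: 11 (length 2)
  C: 01 (length 2)
  D: 001 (length 3)
  E: 000 (length 3)
Average length = Σ p(s) × length(s) = 2.1364 bits


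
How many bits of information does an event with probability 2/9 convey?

Information content I(x) = -log₂(p(x))
I = -log₂(2/9) = -log₂(0.2222)
I = 2.1699 bits


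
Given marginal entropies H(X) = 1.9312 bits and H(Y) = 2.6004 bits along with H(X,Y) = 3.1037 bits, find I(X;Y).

I(X;Y) = H(X) + H(Y) - H(X,Y)
I(X;Y) = 1.9312 + 2.6004 - 3.1037 = 1.4279 bits


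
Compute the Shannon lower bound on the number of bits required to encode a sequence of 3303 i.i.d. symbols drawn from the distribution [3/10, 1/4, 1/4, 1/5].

Entropy H = 1.9855 bits/symbol
Minimum bits = H × n = 1.9855 × 3303
= 6558.02 bits


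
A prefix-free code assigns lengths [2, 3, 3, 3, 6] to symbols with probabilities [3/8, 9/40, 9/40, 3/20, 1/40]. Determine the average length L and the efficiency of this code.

Average length L = Σ p_i × l_i = 2.7000 bits
Entropy H = 2.0426 bits
Efficiency η = H/L × 100% = 75.65%


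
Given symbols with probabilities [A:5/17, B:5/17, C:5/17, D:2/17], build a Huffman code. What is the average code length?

Huffman tree construction:
Combine smallest probabilities repeatedly
Resulting codes:
  A: 01 (length 2)
  B: 10 (length 2)
  C: 11 (length 2)
  D: 00 (length 2)
Average length = Σ p(s) × length(s) = 2.0000 bits


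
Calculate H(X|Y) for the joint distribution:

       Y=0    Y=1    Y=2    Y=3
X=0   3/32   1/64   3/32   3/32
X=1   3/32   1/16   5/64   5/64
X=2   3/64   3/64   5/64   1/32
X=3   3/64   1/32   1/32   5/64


H(X|Y) = Σ_y p(y) H(X|Y=y)
  p(Y=0) = 9/32, H(X|Y=0) = 1.9183
  p(Y=1) = 5/32, H(X|Y=1) = 1.8464
  p(Y=2) = 9/32, H(X|Y=2) = 1.9072
  p(Y=3) = 9/32, H(X|Y=3) = 1.9072
H(X|Y) = 0.2812×1.9183 + 0.1562×1.8464 + 0.2812×1.9072 + 0.2812×1.9072 = 1.9008 bits


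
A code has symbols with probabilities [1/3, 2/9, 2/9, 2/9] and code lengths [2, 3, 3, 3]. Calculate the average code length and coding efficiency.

Average length L = Σ p_i × l_i = 2.6667 bits
Entropy H = 1.9749 bits
Efficiency η = H/L × 100% = 74.06%


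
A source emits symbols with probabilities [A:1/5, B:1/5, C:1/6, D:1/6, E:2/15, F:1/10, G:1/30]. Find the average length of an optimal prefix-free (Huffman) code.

Huffman tree construction:
Combine smallest probabilities repeatedly
Resulting codes:
  A: 00 (length 2)
  B: 01 (length 2)
  C: 110 (length 3)
  D: 111 (length 3)
  E: 100 (length 3)
  F: 1011 (length 4)
  G: 1010 (length 4)
Average length = Σ p(s) × length(s) = 2.7333 bits


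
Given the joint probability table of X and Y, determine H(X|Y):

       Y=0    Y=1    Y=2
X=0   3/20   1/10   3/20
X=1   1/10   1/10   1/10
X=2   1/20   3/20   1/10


H(X|Y) = Σ_y p(y) H(X|Y=y)
  p(Y=0) = 3/10, H(X|Y=0) = 1.4591
  p(Y=1) = 7/20, H(X|Y=1) = 1.5567
  p(Y=2) = 7/20, H(X|Y=2) = 1.5567
H(X|Y) = 0.3000×1.4591 + 0.3500×1.5567 + 0.3500×1.5567 = 1.5274 bits


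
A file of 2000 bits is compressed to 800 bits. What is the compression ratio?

Compression ratio = Original / Compressed
= 2000 / 800 = 2.50:1


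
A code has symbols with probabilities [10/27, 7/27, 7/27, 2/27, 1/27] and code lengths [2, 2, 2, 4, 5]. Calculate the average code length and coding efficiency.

Average length L = Σ p_i × l_i = 2.2593 bits
Entropy H = 1.9948 bits
Efficiency η = H/L × 100% = 88.29%


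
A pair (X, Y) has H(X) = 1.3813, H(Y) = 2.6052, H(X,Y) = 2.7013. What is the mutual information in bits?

I(X;Y) = H(X) + H(Y) - H(X,Y)
I(X;Y) = 1.3813 + 2.6052 - 2.7013 = 1.2852 bits


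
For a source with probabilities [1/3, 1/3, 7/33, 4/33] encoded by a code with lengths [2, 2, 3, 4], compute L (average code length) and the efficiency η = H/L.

Average length L = Σ p_i × l_i = 2.4545 bits
Entropy H = 1.9002 bits
Efficiency η = H/L × 100% = 77.41%


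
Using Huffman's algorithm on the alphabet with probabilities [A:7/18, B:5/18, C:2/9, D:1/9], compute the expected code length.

Huffman tree construction:
Combine smallest probabilities repeatedly
Resulting codes:
  A: 0 (length 1)
  B: 10 (length 2)
  C: 111 (length 3)
  D: 110 (length 3)
Average length = Σ p(s) × length(s) = 1.9444 bits


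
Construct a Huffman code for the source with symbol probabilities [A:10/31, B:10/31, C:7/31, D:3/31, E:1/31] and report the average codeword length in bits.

Huffman tree construction:
Combine smallest probabilities repeatedly
Resulting codes:
  A: 10 (length 2)
  B: 11 (length 2)
  C: 01 (length 2)
  D: 001 (length 3)
  E: 000 (length 3)
Average length = Σ p(s) × length(s) = 2.1290 bits


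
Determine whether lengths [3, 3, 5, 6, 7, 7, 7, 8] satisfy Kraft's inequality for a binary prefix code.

Kraft inequality: Σ 2^(-l_i) ≤ 1 for prefix-free code
Calculating: 2^(-3) + 2^(-3) + 2^(-5) + 2^(-6) + 2^(-7) + 2^(-7) + 2^(-7) + 2^(-8)
= 0.125 + 0.125 + 0.03125 + 0.015625 + 0.0078125 + 0.0078125 + 0.0078125 + 0.00390625
= 0.3242
Since 0.3242 ≤ 1, prefix-free code exists


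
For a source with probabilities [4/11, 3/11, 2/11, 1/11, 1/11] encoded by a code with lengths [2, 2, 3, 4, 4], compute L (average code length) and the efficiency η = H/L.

Average length L = Σ p_i × l_i = 2.5455 bits
Entropy H = 2.1181 bits
Efficiency η = H/L × 100% = 83.21%


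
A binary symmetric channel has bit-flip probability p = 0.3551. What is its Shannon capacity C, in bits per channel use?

For BSC with error probability p:
C = 1 - H(p) where H(p) is binary entropy
H(0.3551) = -0.3551 × log₂(0.3551) - 0.6449 × log₂(0.6449)
H(p) = 0.9385
C = 1 - 0.9385 = 0.0615 bits/use


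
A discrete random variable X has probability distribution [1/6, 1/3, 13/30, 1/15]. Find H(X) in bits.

H(X) = -Σ p(x) log₂ p(x)
  -1/6 × log₂(1/6) = 0.4308
  -1/3 × log₂(1/3) = 0.5283
  -13/30 × log₂(13/30) = 0.5228
  -1/15 × log₂(1/15) = 0.2605
H(X) = 1.7424 bits


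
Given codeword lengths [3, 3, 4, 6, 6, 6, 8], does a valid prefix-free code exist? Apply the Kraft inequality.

Kraft inequality: Σ 2^(-l_i) ≤ 1 for prefix-free code
Calculating: 2^(-3) + 2^(-3) + 2^(-4) + 2^(-6) + 2^(-6) + 2^(-6) + 2^(-8)
= 0.125 + 0.125 + 0.0625 + 0.015625 + 0.015625 + 0.015625 + 0.00390625
= 0.3633
Since 0.3633 ≤ 1, prefix-free code exists


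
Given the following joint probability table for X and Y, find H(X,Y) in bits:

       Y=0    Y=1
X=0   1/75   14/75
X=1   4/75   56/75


H(X,Y) = -Σ p(x,y) log₂ p(x,y)
  p(0,0)=1/75: -0.0133 × log₂(0.0133) = 0.0831
  p(0,1)=14/75: -0.1867 × log₂(0.1867) = 0.4520
  p(1,0)=4/75: -0.0533 × log₂(0.0533) = 0.2255
  p(1,1)=56/75: -0.7467 × log₂(0.7467) = 0.3147
H(X,Y) = 1.0753 bits


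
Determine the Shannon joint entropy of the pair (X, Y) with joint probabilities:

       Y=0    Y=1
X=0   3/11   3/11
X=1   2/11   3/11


H(X,Y) = -Σ p(x,y) log₂ p(x,y)
  p(0,0)=3/11: -0.2727 × log₂(0.2727) = 0.5112
  p(0,1)=3/11: -0.2727 × log₂(0.2727) = 0.5112
  p(1,0)=2/11: -0.1818 × log₂(0.1818) = 0.4472
  p(1,1)=3/11: -0.2727 × log₂(0.2727) = 0.5112
H(X,Y) = 1.9808 bits


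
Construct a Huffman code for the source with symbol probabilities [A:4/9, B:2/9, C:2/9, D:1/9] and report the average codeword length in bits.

Huffman tree construction:
Combine smallest probabilities repeatedly
Resulting codes:
  A: 0 (length 1)
  B: 111 (length 3)
  C: 10 (length 2)
  D: 110 (length 3)
Average length = Σ p(s) × length(s) = 1.8889 bits


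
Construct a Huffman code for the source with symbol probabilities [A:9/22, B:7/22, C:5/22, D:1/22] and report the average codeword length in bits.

Huffman tree construction:
Combine smallest probabilities repeatedly
Resulting codes:
  A: 0 (length 1)
  B: 11 (length 2)
  C: 101 (length 3)
  D: 100 (length 3)
Average length = Σ p(s) × length(s) = 1.8636 bits


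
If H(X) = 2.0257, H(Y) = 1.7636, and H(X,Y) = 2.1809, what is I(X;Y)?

I(X;Y) = H(X) + H(Y) - H(X,Y)
I(X;Y) = 2.0257 + 1.7636 - 2.1809 = 1.6084 bits


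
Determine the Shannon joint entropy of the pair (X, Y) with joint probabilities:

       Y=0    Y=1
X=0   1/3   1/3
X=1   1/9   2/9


H(X,Y) = -Σ p(x,y) log₂ p(x,y)
  p(0,0)=1/3: -0.3333 × log₂(0.3333) = 0.5283
  p(0,1)=1/3: -0.3333 × log₂(0.3333) = 0.5283
  p(1,0)=1/9: -0.1111 × log₂(0.1111) = 0.3522
  p(1,1)=2/9: -0.2222 × log₂(0.2222) = 0.4822
H(X,Y) = 1.8911 bits


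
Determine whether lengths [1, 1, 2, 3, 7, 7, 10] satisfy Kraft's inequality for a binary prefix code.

Kraft inequality: Σ 2^(-l_i) ≤ 1 for prefix-free code
Calculating: 2^(-1) + 2^(-1) + 2^(-2) + 2^(-3) + 2^(-7) + 2^(-7) + 2^(-10)
= 0.5 + 0.5 + 0.25 + 0.125 + 0.0078125 + 0.0078125 + 0.0009765625
= 1.3916
Since 1.3916 > 1, prefix-free code does not exist


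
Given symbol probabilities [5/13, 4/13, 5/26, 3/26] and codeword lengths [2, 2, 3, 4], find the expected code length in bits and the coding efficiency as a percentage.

Average length L = Σ p_i × l_i = 2.4231 bits
Entropy H = 1.8703 bits
Efficiency η = H/L × 100% = 77.19%


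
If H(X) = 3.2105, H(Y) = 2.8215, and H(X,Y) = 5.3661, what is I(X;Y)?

I(X;Y) = H(X) + H(Y) - H(X,Y)
I(X;Y) = 3.2105 + 2.8215 - 5.3661 = 0.6659 bits


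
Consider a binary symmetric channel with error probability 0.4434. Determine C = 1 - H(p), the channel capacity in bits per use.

For BSC with error probability p:
C = 1 - H(p) where H(p) is binary entropy
H(0.4434) = -0.4434 × log₂(0.4434) - 0.5566 × log₂(0.5566)
H(p) = 0.9907
C = 1 - 0.9907 = 0.0093 bits/use


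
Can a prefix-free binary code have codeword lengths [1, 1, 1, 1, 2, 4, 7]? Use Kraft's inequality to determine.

Kraft inequality: Σ 2^(-l_i) ≤ 1 for prefix-free code
Calculating: 2^(-1) + 2^(-1) + 2^(-1) + 2^(-1) + 2^(-2) + 2^(-4) + 2^(-7)
= 0.5 + 0.5 + 0.5 + 0.5 + 0.25 + 0.0625 + 0.0078125
= 2.3203
Since 2.3203 > 1, prefix-free code does not exist


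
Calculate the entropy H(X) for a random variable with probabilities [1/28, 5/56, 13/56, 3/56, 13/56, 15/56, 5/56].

H(X) = -Σ p(x) log₂ p(x)
  -1/28 × log₂(1/28) = 0.1717
  -5/56 × log₂(5/56) = 0.3112
  -13/56 × log₂(13/56) = 0.4891
  -3/56 × log₂(3/56) = 0.2262
  -13/56 × log₂(13/56) = 0.4891
  -15/56 × log₂(15/56) = 0.5091
  -5/56 × log₂(5/56) = 0.3112
H(X) = 2.5076 bits


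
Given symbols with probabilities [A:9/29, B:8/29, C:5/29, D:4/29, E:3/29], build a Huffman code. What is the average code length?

Huffman tree construction:
Combine smallest probabilities repeatedly
Resulting codes:
  A: 11 (length 2)
  B: 10 (length 2)
  C: 00 (length 2)
  D: 011 (length 3)
  E: 010 (length 3)
Average length = Σ p(s) × length(s) = 2.2414 bits


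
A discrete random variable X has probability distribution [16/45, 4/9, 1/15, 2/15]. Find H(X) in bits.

H(X) = -Σ p(x) log₂ p(x)
  -16/45 × log₂(16/45) = 0.5304
  -4/9 × log₂(4/9) = 0.5200
  -1/15 × log₂(1/15) = 0.2605
  -2/15 × log₂(2/15) = 0.3876
H(X) = 1.6984 bits


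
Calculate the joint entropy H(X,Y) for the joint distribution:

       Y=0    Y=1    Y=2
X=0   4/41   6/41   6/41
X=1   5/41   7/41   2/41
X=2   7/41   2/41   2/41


H(X,Y) = -Σ p(x,y) log₂ p(x,y)
  p(0,0)=4/41: -0.0976 × log₂(0.0976) = 0.3276
  p(0,1)=6/41: -0.1463 × log₂(0.1463) = 0.4057
  p(0,2)=6/41: -0.1463 × log₂(0.1463) = 0.4057
  p(1,0)=5/41: -0.1220 × log₂(0.1220) = 0.3702
  p(1,1)=7/41: -0.1707 × log₂(0.1707) = 0.4354
  p(1,2)=2/41: -0.0488 × log₂(0.0488) = 0.2126
  p(2,0)=7/41: -0.1707 × log₂(0.1707) = 0.4354
  p(2,1)=2/41: -0.0488 × log₂(0.0488) = 0.2126
  p(2,2)=2/41: -0.0488 × log₂(0.0488) = 0.2126
H(X,Y) = 3.0177 bits


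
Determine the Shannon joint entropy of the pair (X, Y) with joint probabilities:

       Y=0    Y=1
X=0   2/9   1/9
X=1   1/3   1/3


H(X,Y) = -Σ p(x,y) log₂ p(x,y)
  p(0,0)=2/9: -0.2222 × log₂(0.2222) = 0.4822
  p(0,1)=1/9: -0.1111 × log₂(0.1111) = 0.3522
  p(1,0)=1/3: -0.3333 × log₂(0.3333) = 0.5283
  p(1,1)=1/3: -0.3333 × log₂(0.3333) = 0.5283
H(X,Y) = 1.8911 bits


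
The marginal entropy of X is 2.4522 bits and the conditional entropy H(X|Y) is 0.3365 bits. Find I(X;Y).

I(X;Y) = H(X) - H(X|Y)
I(X;Y) = 2.4522 - 0.3365 = 2.1157 bits


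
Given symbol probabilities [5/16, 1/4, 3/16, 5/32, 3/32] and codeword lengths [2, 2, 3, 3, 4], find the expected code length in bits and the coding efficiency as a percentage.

Average length L = Σ p_i × l_i = 2.5312 bits
Entropy H = 2.2158 bits
Efficiency η = H/L × 100% = 87.54%


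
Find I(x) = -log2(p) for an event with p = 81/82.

Information content I(x) = -log₂(p(x))
I = -log₂(81/82) = -log₂(0.9878)
I = 0.0177 bits


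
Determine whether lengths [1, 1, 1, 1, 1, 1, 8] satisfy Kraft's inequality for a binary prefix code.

Kraft inequality: Σ 2^(-l_i) ≤ 1 for prefix-free code
Calculating: 2^(-1) + 2^(-1) + 2^(-1) + 2^(-1) + 2^(-1) + 2^(-1) + 2^(-8)
= 0.5 + 0.5 + 0.5 + 0.5 + 0.5 + 0.5 + 0.00390625
= 3.0039
Since 3.0039 > 1, prefix-free code does not exist


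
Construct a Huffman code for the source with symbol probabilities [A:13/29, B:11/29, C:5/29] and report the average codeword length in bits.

Huffman tree construction:
Combine smallest probabilities repeatedly
Resulting codes:
  A: 0 (length 1)
  B: 11 (length 2)
  C: 10 (length 2)
Average length = Σ p(s) × length(s) = 1.5517 bits


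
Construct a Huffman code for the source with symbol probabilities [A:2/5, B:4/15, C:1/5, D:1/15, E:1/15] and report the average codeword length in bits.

Huffman tree construction:
Combine smallest probabilities repeatedly
Resulting codes:
  A: 0 (length 1)
  B: 10 (length 2)
  C: 111 (length 3)
  D: 1100 (length 4)
  E: 1101 (length 4)
Average length = Σ p(s) × length(s) = 2.0667 bits


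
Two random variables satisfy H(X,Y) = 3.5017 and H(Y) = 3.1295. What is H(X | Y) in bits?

Chain rule: H(X,Y) = H(X|Y) + H(Y)
H(X|Y) = H(X,Y) - H(Y) = 3.5017 - 3.1295 = 0.3722 bits


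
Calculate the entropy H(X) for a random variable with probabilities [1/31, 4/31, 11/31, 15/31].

H(X) = -Σ p(x) log₂ p(x)
  -1/31 × log₂(1/31) = 0.1598
  -4/31 × log₂(4/31) = 0.3812
  -11/31 × log₂(11/31) = 0.5304
  -15/31 × log₂(15/31) = 0.5068
H(X) = 1.5782 bits


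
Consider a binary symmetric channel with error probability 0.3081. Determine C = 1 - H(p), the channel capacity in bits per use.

For BSC with error probability p:
C = 1 - H(p) where H(p) is binary entropy
H(0.3081) = -0.3081 × log₂(0.3081) - 0.6919 × log₂(0.6919)
H(p) = 0.8910
C = 1 - 0.8910 = 0.1090 bits/use


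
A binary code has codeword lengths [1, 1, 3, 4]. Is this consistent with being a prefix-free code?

Kraft inequality: Σ 2^(-l_i) ≤ 1 for prefix-free code
Calculating: 2^(-1) + 2^(-1) + 2^(-3) + 2^(-4)
= 0.5 + 0.5 + 0.125 + 0.0625
= 1.1875
Since 1.1875 > 1, prefix-free code does not exist


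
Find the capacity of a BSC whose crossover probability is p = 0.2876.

For BSC with error probability p:
C = 1 - H(p) where H(p) is binary entropy
H(0.2876) = -0.2876 × log₂(0.2876) - 0.7124 × log₂(0.7124)
H(p) = 0.8656
C = 1 - 0.8656 = 0.1344 bits/use


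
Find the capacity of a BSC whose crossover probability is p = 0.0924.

For BSC with error probability p:
C = 1 - H(p) where H(p) is binary entropy
H(0.0924) = -0.0924 × log₂(0.0924) - 0.9076 × log₂(0.9076)
H(p) = 0.4444
C = 1 - 0.4444 = 0.5556 bits/use


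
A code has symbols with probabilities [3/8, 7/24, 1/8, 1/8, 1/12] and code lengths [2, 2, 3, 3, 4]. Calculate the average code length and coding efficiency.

Average length L = Σ p_i × l_i = 2.4167 bits
Entropy H = 2.0979 bits
Efficiency η = H/L × 100% = 86.81%


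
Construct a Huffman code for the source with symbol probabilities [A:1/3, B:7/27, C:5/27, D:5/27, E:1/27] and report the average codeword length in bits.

Huffman tree construction:
Combine smallest probabilities repeatedly
Resulting codes:
  A: 11 (length 2)
  B: 10 (length 2)
  C: 011 (length 3)
  D: 00 (length 2)
  E: 010 (length 3)
Average length = Σ p(s) × length(s) = 2.2222 bits


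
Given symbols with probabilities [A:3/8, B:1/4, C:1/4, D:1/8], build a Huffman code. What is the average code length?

Huffman tree construction:
Combine smallest probabilities repeatedly
Resulting codes:
  A: 11 (length 2)
  B: 01 (length 2)
  C: 10 (length 2)
  D: 00 (length 2)
Average length = Σ p(s) × length(s) = 2.0000 bits


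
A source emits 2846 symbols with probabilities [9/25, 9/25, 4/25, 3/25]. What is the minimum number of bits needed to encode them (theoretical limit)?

Entropy H = 1.8513 bits/symbol
Minimum bits = H × n = 1.8513 × 2846
= 5268.84 bits


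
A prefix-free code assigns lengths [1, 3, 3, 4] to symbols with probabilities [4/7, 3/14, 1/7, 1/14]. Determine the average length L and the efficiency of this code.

Average length L = Σ p_i × l_i = 1.9286 bits
Entropy H = 1.6106 bits
Efficiency η = H/L × 100% = 83.51%


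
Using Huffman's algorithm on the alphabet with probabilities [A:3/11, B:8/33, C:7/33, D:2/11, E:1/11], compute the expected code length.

Huffman tree construction:
Combine smallest probabilities repeatedly
Resulting codes:
  A: 10 (length 2)
  B: 01 (length 2)
  C: 00 (length 2)
  D: 111 (length 3)
  E: 110 (length 3)
Average length = Σ p(s) × length(s) = 2.2727 bits


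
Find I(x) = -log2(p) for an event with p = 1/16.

Information content I(x) = -log₂(p(x))
I = -log₂(1/16) = -log₂(0.0625)
I = 4.0000 bits


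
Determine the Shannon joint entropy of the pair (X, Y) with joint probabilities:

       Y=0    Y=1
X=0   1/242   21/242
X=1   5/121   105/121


H(X,Y) = -Σ p(x,y) log₂ p(x,y)
  p(0,0)=1/242: -0.0041 × log₂(0.0041) = 0.0327
  p(0,1)=21/242: -0.0868 × log₂(0.0868) = 0.3060
  p(1,0)=5/121: -0.0413 × log₂(0.0413) = 0.1900
  p(1,1)=105/121: -0.8678 × log₂(0.8678) = 0.1776
H(X,Y) = 0.7063 bits


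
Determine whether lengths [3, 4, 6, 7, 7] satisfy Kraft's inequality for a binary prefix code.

Kraft inequality: Σ 2^(-l_i) ≤ 1 for prefix-free code
Calculating: 2^(-3) + 2^(-4) + 2^(-6) + 2^(-7) + 2^(-7)
= 0.125 + 0.0625 + 0.015625 + 0.0078125 + 0.0078125
= 0.2188
Since 0.2188 ≤ 1, prefix-free code exists


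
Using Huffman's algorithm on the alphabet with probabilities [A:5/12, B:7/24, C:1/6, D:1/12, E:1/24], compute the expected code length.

Huffman tree construction:
Combine smallest probabilities repeatedly
Resulting codes:
  A: 0 (length 1)
  B: 10 (length 2)
  C: 111 (length 3)
  D: 1101 (length 4)
  E: 1100 (length 4)
Average length = Σ p(s) × length(s) = 2.0000 bits


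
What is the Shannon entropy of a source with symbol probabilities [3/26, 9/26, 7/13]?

H(X) = -Σ p(x) log₂ p(x)
  -3/26 × log₂(3/26) = 0.3595
  -9/26 × log₂(9/26) = 0.5298
  -7/13 × log₂(7/13) = 0.4809
H(X) = 1.3702 bits


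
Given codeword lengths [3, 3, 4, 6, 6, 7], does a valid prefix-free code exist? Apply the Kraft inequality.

Kraft inequality: Σ 2^(-l_i) ≤ 1 for prefix-free code
Calculating: 2^(-3) + 2^(-3) + 2^(-4) + 2^(-6) + 2^(-6) + 2^(-7)
= 0.125 + 0.125 + 0.0625 + 0.015625 + 0.015625 + 0.0078125
= 0.3516
Since 0.3516 ≤ 1, prefix-free code exists


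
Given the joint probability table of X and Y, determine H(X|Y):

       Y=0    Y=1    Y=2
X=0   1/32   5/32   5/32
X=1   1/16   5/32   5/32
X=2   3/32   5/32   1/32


H(X|Y) = Σ_y p(y) H(X|Y=y)
  p(Y=0) = 3/16, H(X|Y=0) = 1.4591
  p(Y=1) = 15/32, H(X|Y=1) = 1.5850
  p(Y=2) = 11/32, H(X|Y=2) = 1.3486
H(X|Y) = 0.1875×1.4591 + 0.4688×1.5850 + 0.3438×1.3486 = 1.4801 bits


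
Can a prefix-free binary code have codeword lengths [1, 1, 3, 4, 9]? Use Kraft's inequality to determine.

Kraft inequality: Σ 2^(-l_i) ≤ 1 for prefix-free code
Calculating: 2^(-1) + 2^(-1) + 2^(-3) + 2^(-4) + 2^(-9)
= 0.5 + 0.5 + 0.125 + 0.0625 + 0.001953125
= 1.1895
Since 1.1895 > 1, prefix-free code does not exist


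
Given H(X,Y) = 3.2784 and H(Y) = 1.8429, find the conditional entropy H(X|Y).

Chain rule: H(X,Y) = H(X|Y) + H(Y)
H(X|Y) = H(X,Y) - H(Y) = 3.2784 - 1.8429 = 1.4355 bits


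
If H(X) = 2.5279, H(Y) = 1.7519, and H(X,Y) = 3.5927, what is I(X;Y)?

I(X;Y) = H(X) + H(Y) - H(X,Y)
I(X;Y) = 2.5279 + 1.7519 - 3.5927 = 0.6871 bits


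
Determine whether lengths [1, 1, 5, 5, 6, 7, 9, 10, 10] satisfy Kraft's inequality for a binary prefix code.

Kraft inequality: Σ 2^(-l_i) ≤ 1 for prefix-free code
Calculating: 2^(-1) + 2^(-1) + 2^(-5) + 2^(-5) + 2^(-6) + 2^(-7) + 2^(-9) + 2^(-10) + 2^(-10)
= 0.5 + 0.5 + 0.03125 + 0.03125 + 0.015625 + 0.0078125 + 0.001953125 + 0.0009765625 + 0.0009765625
= 1.0898
Since 1.0898 > 1, prefix-free code does not exist


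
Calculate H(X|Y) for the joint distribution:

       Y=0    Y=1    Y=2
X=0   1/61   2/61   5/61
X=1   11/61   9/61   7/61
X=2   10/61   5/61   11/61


H(X|Y) = Σ_y p(y) H(X|Y=y)
  p(Y=0) = 22/61, H(X|Y=0) = 1.2197
  p(Y=1) = 16/61, H(X|Y=1) = 1.3663
  p(Y=2) = 23/61, H(X|Y=2) = 1.5099
H(X|Y) = 0.3607×1.2197 + 0.2623×1.3663 + 0.3770×1.5099 = 1.3676 bits


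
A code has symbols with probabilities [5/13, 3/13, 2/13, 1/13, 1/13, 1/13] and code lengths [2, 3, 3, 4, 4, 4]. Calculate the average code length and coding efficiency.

Average length L = Σ p_i × l_i = 2.8462 bits
Entropy H = 2.2878 bits
Efficiency η = H/L × 100% = 80.38%


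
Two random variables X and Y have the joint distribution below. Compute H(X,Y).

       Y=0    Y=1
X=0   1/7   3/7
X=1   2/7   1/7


H(X,Y) = -Σ p(x,y) log₂ p(x,y)
  p(0,0)=1/7: -0.1429 × log₂(0.1429) = 0.4011
  p(0,1)=3/7: -0.4286 × log₂(0.4286) = 0.5239
  p(1,0)=2/7: -0.2857 × log₂(0.2857) = 0.5164
  p(1,1)=1/7: -0.1429 × log₂(0.1429) = 0.4011
H(X,Y) = 1.8424 bits


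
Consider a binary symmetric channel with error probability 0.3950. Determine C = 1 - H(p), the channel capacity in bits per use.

For BSC with error probability p:
C = 1 - H(p) where H(p) is binary entropy
H(0.3950) = -0.3950 × log₂(0.3950) - 0.6050 × log₂(0.6050)
H(p) = 0.9680
C = 1 - 0.9680 = 0.0320 bits/use


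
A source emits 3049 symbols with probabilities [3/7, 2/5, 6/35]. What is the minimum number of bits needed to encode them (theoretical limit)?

Entropy H = 1.4888 bits/symbol
Minimum bits = H × n = 1.4888 × 3049
= 4539.42 bits


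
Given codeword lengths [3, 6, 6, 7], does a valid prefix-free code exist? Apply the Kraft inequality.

Kraft inequality: Σ 2^(-l_i) ≤ 1 for prefix-free code
Calculating: 2^(-3) + 2^(-6) + 2^(-6) + 2^(-7)
= 0.125 + 0.015625 + 0.015625 + 0.0078125
= 0.1641
Since 0.1641 ≤ 1, prefix-free code exists


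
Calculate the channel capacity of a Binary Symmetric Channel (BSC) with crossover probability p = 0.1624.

For BSC with error probability p:
C = 1 - H(p) where H(p) is binary entropy
H(0.1624) = -0.1624 × log₂(0.1624) - 0.8376 × log₂(0.8376)
H(p) = 0.6400
C = 1 - 0.6400 = 0.3600 bits/use


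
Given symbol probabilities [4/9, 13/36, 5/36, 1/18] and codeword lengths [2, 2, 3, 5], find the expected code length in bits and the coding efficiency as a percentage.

Average length L = Σ p_i × l_i = 2.3056 bits
Entropy H = 1.6778 bits
Efficiency η = H/L × 100% = 72.77%


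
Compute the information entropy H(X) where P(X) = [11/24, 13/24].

H(X) = -Σ p(x) log₂ p(x)
  -11/24 × log₂(11/24) = 0.5159
  -13/24 × log₂(13/24) = 0.4791
H(X) = 0.9950 bits


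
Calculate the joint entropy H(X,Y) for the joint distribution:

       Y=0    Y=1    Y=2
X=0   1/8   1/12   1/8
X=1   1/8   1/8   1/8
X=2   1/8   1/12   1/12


H(X,Y) = -Σ p(x,y) log₂ p(x,y)
  p(0,0)=1/8: -0.1250 × log₂(0.1250) = 0.3750
  p(0,1)=1/12: -0.0833 × log₂(0.0833) = 0.2987
  p(0,2)=1/8: -0.1250 × log₂(0.1250) = 0.3750
  p(1,0)=1/8: -0.1250 × log₂(0.1250) = 0.3750
  p(1,1)=1/8: -0.1250 × log₂(0.1250) = 0.3750
  p(1,2)=1/8: -0.1250 × log₂(0.1250) = 0.3750
  p(2,0)=1/8: -0.1250 × log₂(0.1250) = 0.3750
  p(2,1)=1/12: -0.0833 × log₂(0.0833) = 0.2987
  p(2,2)=1/12: -0.0833 × log₂(0.0833) = 0.2987
H(X,Y) = 3.1462 bits


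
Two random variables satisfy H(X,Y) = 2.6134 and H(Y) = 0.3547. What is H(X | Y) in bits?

Chain rule: H(X,Y) = H(X|Y) + H(Y)
H(X|Y) = H(X,Y) - H(Y) = 2.6134 - 0.3547 = 2.2587 bits


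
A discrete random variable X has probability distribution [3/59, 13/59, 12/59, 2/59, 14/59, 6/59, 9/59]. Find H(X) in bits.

H(X) = -Σ p(x) log₂ p(x)
  -3/59 × log₂(3/59) = 0.2185
  -13/59 × log₂(13/59) = 0.4808
  -12/59 × log₂(12/59) = 0.4673
  -2/59 × log₂(2/59) = 0.1655
  -14/59 × log₂(14/59) = 0.4924
  -6/59 × log₂(6/59) = 0.3354
  -9/59 × log₂(9/59) = 0.4138
H(X) = 2.5738 bits


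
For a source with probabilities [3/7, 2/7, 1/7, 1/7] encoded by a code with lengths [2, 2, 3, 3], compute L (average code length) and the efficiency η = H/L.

Average length L = Σ p_i × l_i = 2.2857 bits
Entropy H = 1.8424 bits
Efficiency η = H/L × 100% = 80.60%


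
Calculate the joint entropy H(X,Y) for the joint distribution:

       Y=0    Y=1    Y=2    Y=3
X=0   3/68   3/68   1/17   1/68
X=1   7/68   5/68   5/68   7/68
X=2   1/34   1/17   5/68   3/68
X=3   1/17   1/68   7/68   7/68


H(X,Y) = -Σ p(x,y) log₂ p(x,y)
  p(0,0)=3/68: -0.0441 × log₂(0.0441) = 0.1986
  p(0,1)=3/68: -0.0441 × log₂(0.0441) = 0.1986
  p(0,2)=1/17: -0.0588 × log₂(0.0588) = 0.2404
  p(0,3)=1/68: -0.0147 × log₂(0.0147) = 0.0895
  p(1,0)=7/68: -0.1029 × log₂(0.1029) = 0.3377
  p(1,1)=5/68: -0.0735 × log₂(0.0735) = 0.2769
  p(1,2)=5/68: -0.0735 × log₂(0.0735) = 0.2769
  p(1,3)=7/68: -0.1029 × log₂(0.1029) = 0.3377
  p(2,0)=1/34: -0.0294 × log₂(0.0294) = 0.1496
  p(2,1)=1/17: -0.0588 × log₂(0.0588) = 0.2404
  p(2,2)=5/68: -0.0735 × log₂(0.0735) = 0.2769
  p(2,3)=3/68: -0.0441 × log₂(0.0441) = 0.1986
  p(3,0)=1/17: -0.0588 × log₂(0.0588) = 0.2404
  p(3,1)=1/68: -0.0147 × log₂(0.0147) = 0.0895
  p(3,2)=7/68: -0.1029 × log₂(0.1029) = 0.3377
  p(3,3)=7/68: -0.1029 × log₂(0.1029) = 0.3377
H(X,Y) = 3.8272 bits


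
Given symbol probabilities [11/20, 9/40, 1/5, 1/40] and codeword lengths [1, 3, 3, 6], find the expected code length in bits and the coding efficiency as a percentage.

Average length L = Σ p_i × l_i = 1.9750 bits
Entropy H = 1.5560 bits
Efficiency η = H/L × 100% = 78.79%


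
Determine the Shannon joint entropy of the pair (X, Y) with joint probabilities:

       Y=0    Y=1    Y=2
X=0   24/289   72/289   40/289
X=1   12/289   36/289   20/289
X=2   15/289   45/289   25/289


H(X,Y) = -Σ p(x,y) log₂ p(x,y)
  p(0,0)=24/289: -0.0830 × log₂(0.0830) = 0.2981
  p(0,1)=72/289: -0.2491 × log₂(0.2491) = 0.4995
  p(0,2)=40/289: -0.1384 × log₂(0.1384) = 0.3949
  p(1,0)=12/289: -0.0415 × log₂(0.0415) = 0.1906
  p(1,1)=36/289: -0.1246 × log₂(0.1246) = 0.3743
  p(1,2)=20/289: -0.0692 × log₂(0.0692) = 0.2666
  p(2,0)=15/289: -0.0519 × log₂(0.0519) = 0.2215
  p(2,1)=45/289: -0.1557 × log₂(0.1557) = 0.4178
  p(2,2)=25/289: -0.0865 × log₂(0.0865) = 0.3055
H(X,Y) = 2.9688 bits


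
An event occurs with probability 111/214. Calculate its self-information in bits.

Information content I(x) = -log₂(p(x))
I = -log₂(111/214) = -log₂(0.5187)
I = 0.9471 bits


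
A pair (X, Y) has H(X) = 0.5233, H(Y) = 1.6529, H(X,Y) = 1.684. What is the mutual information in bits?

I(X;Y) = H(X) + H(Y) - H(X,Y)
I(X;Y) = 0.5233 + 1.6529 - 1.684 = 0.4922 bits


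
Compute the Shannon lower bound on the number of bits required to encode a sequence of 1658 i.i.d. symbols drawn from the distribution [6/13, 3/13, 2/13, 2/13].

Entropy H = 1.8339 bits/symbol
Minimum bits = H × n = 1.8339 × 1658
= 3040.65 bits


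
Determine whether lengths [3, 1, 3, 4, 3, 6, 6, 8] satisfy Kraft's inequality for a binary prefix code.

Kraft inequality: Σ 2^(-l_i) ≤ 1 for prefix-free code
Calculating: 2^(-3) + 2^(-1) + 2^(-3) + 2^(-4) + 2^(-3) + 2^(-6) + 2^(-6) + 2^(-8)
= 0.125 + 0.5 + 0.125 + 0.0625 + 0.125 + 0.015625 + 0.015625 + 0.00390625
= 0.9727
Since 0.9727 ≤ 1, prefix-free code exists


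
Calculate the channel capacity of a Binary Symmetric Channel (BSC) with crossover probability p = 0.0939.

For BSC with error probability p:
C = 1 - H(p) where H(p) is binary entropy
H(0.0939) = -0.0939 × log₂(0.0939) - 0.9061 × log₂(0.9061)
H(p) = 0.4494
C = 1 - 0.4494 = 0.5506 bits/use


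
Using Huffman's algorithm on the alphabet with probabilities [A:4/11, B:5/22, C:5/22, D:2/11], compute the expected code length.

Huffman tree construction:
Combine smallest probabilities repeatedly
Resulting codes:
  A: 11 (length 2)
  B: 01 (length 2)
  C: 10 (length 2)
  D: 00 (length 2)
Average length = Σ p(s) × length(s) = 2.0000 bits


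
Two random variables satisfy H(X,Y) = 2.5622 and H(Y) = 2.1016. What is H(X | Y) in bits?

Chain rule: H(X,Y) = H(X|Y) + H(Y)
H(X|Y) = H(X,Y) - H(Y) = 2.5622 - 2.1016 = 0.4606 bits


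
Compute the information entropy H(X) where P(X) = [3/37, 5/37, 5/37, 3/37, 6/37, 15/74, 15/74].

H(X) = -Σ p(x) log₂ p(x)
  -3/37 × log₂(3/37) = 0.2939
  -5/37 × log₂(5/37) = 0.3902
  -5/37 × log₂(5/37) = 0.3902
  -3/37 × log₂(3/37) = 0.2939
  -6/37 × log₂(6/37) = 0.4256
  -15/74 × log₂(15/74) = 0.4667
  -15/74 × log₂(15/74) = 0.4667
H(X) = 2.7272 bits


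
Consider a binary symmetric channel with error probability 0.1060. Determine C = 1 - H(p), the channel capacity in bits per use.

For BSC with error probability p:
C = 1 - H(p) where H(p) is binary entropy
H(0.1060) = -0.1060 × log₂(0.1060) - 0.8940 × log₂(0.8940)
H(p) = 0.4877
C = 1 - 0.4877 = 0.5123 bits/use


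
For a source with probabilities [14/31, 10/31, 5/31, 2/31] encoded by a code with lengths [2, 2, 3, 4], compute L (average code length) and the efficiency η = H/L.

Average length L = Σ p_i × l_i = 2.2903 bits
Entropy H = 1.7241 bits
Efficiency η = H/L × 100% = 75.28%


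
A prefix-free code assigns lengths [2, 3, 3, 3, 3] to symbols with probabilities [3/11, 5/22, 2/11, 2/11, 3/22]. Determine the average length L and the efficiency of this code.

Average length L = Σ p_i × l_i = 2.7273 bits
Entropy H = 2.2833 bits
Efficiency η = H/L × 100% = 83.72%


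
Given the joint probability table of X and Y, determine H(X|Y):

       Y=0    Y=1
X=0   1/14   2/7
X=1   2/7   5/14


H(X|Y) = Σ_y p(y) H(X|Y=y)
  p(Y=0) = 5/14, H(X|Y=0) = 0.7219
  p(Y=1) = 9/14, H(X|Y=1) = 0.9911
H(X|Y) = 0.3571×0.7219 + 0.6429×0.9911 = 0.8950 bits


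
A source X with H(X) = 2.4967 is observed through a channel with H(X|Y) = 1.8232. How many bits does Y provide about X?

I(X;Y) = H(X) - H(X|Y)
I(X;Y) = 2.4967 - 1.8232 = 0.6735 bits


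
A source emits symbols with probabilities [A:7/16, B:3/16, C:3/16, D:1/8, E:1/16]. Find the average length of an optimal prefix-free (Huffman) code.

Huffman tree construction:
Combine smallest probabilities repeatedly
Resulting codes:
  A: 0 (length 1)
  B: 110 (length 3)
  C: 111 (length 3)
  D: 101 (length 3)
  E: 100 (length 3)
Average length = Σ p(s) × length(s) = 2.1250 bits


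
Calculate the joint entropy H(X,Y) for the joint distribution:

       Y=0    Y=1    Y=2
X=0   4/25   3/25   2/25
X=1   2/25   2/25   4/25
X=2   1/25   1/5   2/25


H(X,Y) = -Σ p(x,y) log₂ p(x,y)
  p(0,0)=4/25: -0.1600 × log₂(0.1600) = 0.4230
  p(0,1)=3/25: -0.1200 × log₂(0.1200) = 0.3671
  p(0,2)=2/25: -0.0800 × log₂(0.0800) = 0.2915
  p(1,0)=2/25: -0.0800 × log₂(0.0800) = 0.2915
  p(1,1)=2/25: -0.0800 × log₂(0.0800) = 0.2915
  p(1,2)=4/25: -0.1600 × log₂(0.1600) = 0.4230
  p(2,0)=1/25: -0.0400 × log₂(0.0400) = 0.1858
  p(2,1)=1/5: -0.2000 × log₂(0.2000) = 0.4644
  p(2,2)=2/25: -0.0800 × log₂(0.0800) = 0.2915
H(X,Y) = 3.0293 bits


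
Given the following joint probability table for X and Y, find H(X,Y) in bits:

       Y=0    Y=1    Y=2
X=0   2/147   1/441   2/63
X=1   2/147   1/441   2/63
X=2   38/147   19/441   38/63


H(X,Y) = -Σ p(x,y) log₂ p(x,y)
  p(0,0)=2/147: -0.0136 × log₂(0.0136) = 0.0843
  p(0,1)=1/441: -0.0023 × log₂(0.0023) = 0.0199
  p(0,2)=2/63: -0.0317 × log₂(0.0317) = 0.1580
  p(1,0)=2/147: -0.0136 × log₂(0.0136) = 0.0843
  p(1,1)=1/441: -0.0023 × log₂(0.0023) = 0.0199
  p(1,2)=2/63: -0.0317 × log₂(0.0317) = 0.1580
  p(2,0)=38/147: -0.2585 × log₂(0.2585) = 0.5045
  p(2,1)=19/441: -0.0431 × log₂(0.0431) = 0.1955
  p(2,2)=38/63: -0.6032 × log₂(0.6032) = 0.4399
H(X,Y) = 1.6645 bits


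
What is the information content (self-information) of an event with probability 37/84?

Information content I(x) = -log₂(p(x))
I = -log₂(37/84) = -log₂(0.4405)
I = 1.1829 bits


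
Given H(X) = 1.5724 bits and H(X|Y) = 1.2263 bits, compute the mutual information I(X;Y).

I(X;Y) = H(X) - H(X|Y)
I(X;Y) = 1.5724 - 1.2263 = 0.3461 bits


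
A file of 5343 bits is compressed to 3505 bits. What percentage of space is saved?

Space savings = (1 - Compressed/Original) × 100%
= (1 - 3505/5343) × 100%
= 34.40%


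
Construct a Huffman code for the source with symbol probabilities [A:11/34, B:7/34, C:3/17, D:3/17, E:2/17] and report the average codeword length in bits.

Huffman tree construction:
Combine smallest probabilities repeatedly
Resulting codes:
  A: 11 (length 2)
  B: 01 (length 2)
  C: 101 (length 3)
  D: 00 (length 2)
  E: 100 (length 3)
Average length = Σ p(s) × length(s) = 2.2941 bits


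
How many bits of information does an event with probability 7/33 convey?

Information content I(x) = -log₂(p(x))
I = -log₂(7/33) = -log₂(0.2121)
I = 2.2370 bits


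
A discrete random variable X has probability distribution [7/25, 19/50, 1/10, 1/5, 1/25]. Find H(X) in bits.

H(X) = -Σ p(x) log₂ p(x)
  -7/25 × log₂(7/25) = 0.5142
  -19/50 × log₂(19/50) = 0.5305
  -1/10 × log₂(1/10) = 0.3322
  -1/5 × log₂(1/5) = 0.4644
  -1/25 × log₂(1/25) = 0.1858
H(X) = 2.0270 bits


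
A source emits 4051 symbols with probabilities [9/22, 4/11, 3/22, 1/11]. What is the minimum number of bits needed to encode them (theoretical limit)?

Entropy H = 1.7647 bits/symbol
Minimum bits = H × n = 1.7647 × 4051
= 7148.78 bits
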